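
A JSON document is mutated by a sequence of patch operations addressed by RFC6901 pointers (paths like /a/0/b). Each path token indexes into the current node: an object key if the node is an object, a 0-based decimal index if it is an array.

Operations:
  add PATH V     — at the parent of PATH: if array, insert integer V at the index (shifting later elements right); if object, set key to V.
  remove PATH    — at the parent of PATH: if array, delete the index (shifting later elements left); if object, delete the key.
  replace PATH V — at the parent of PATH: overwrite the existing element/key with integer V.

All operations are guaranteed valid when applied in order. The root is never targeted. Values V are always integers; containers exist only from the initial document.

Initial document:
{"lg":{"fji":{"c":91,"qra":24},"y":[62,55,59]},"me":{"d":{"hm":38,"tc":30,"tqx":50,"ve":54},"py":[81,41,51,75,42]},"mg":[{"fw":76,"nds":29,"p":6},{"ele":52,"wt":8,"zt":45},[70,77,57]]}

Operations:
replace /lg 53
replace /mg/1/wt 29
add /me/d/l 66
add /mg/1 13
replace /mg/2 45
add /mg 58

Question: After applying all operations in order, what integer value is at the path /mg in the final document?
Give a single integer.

After op 1 (replace /lg 53): {"lg":53,"me":{"d":{"hm":38,"tc":30,"tqx":50,"ve":54},"py":[81,41,51,75,42]},"mg":[{"fw":76,"nds":29,"p":6},{"ele":52,"wt":8,"zt":45},[70,77,57]]}
After op 2 (replace /mg/1/wt 29): {"lg":53,"me":{"d":{"hm":38,"tc":30,"tqx":50,"ve":54},"py":[81,41,51,75,42]},"mg":[{"fw":76,"nds":29,"p":6},{"ele":52,"wt":29,"zt":45},[70,77,57]]}
After op 3 (add /me/d/l 66): {"lg":53,"me":{"d":{"hm":38,"l":66,"tc":30,"tqx":50,"ve":54},"py":[81,41,51,75,42]},"mg":[{"fw":76,"nds":29,"p":6},{"ele":52,"wt":29,"zt":45},[70,77,57]]}
After op 4 (add /mg/1 13): {"lg":53,"me":{"d":{"hm":38,"l":66,"tc":30,"tqx":50,"ve":54},"py":[81,41,51,75,42]},"mg":[{"fw":76,"nds":29,"p":6},13,{"ele":52,"wt":29,"zt":45},[70,77,57]]}
After op 5 (replace /mg/2 45): {"lg":53,"me":{"d":{"hm":38,"l":66,"tc":30,"tqx":50,"ve":54},"py":[81,41,51,75,42]},"mg":[{"fw":76,"nds":29,"p":6},13,45,[70,77,57]]}
After op 6 (add /mg 58): {"lg":53,"me":{"d":{"hm":38,"l":66,"tc":30,"tqx":50,"ve":54},"py":[81,41,51,75,42]},"mg":58}
Value at /mg: 58

Answer: 58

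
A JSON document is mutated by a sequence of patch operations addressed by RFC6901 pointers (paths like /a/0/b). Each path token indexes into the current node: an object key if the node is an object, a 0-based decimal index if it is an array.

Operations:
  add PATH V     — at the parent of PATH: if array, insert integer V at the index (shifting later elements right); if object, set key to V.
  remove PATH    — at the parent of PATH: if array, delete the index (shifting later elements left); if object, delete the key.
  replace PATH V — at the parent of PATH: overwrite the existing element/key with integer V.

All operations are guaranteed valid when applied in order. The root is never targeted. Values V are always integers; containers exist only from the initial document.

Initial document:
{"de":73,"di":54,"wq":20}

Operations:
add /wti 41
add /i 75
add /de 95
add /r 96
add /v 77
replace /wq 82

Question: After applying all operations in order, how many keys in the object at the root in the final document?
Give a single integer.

Answer: 7

Derivation:
After op 1 (add /wti 41): {"de":73,"di":54,"wq":20,"wti":41}
After op 2 (add /i 75): {"de":73,"di":54,"i":75,"wq":20,"wti":41}
After op 3 (add /de 95): {"de":95,"di":54,"i":75,"wq":20,"wti":41}
After op 4 (add /r 96): {"de":95,"di":54,"i":75,"r":96,"wq":20,"wti":41}
After op 5 (add /v 77): {"de":95,"di":54,"i":75,"r":96,"v":77,"wq":20,"wti":41}
After op 6 (replace /wq 82): {"de":95,"di":54,"i":75,"r":96,"v":77,"wq":82,"wti":41}
Size at the root: 7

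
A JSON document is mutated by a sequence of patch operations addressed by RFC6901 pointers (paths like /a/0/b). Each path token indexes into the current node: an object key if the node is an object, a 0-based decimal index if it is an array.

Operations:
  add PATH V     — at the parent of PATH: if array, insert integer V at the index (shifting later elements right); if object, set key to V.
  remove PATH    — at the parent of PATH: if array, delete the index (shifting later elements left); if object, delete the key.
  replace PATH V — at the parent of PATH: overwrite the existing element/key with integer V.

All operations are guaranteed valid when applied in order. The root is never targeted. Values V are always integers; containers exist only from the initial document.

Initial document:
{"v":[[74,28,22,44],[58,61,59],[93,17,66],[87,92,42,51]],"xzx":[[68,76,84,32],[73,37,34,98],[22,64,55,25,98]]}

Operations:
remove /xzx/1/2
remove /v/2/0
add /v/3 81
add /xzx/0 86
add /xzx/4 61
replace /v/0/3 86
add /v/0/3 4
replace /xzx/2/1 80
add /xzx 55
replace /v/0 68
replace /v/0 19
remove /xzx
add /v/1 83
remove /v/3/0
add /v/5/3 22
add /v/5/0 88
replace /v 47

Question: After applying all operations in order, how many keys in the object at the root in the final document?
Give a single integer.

Answer: 1

Derivation:
After op 1 (remove /xzx/1/2): {"v":[[74,28,22,44],[58,61,59],[93,17,66],[87,92,42,51]],"xzx":[[68,76,84,32],[73,37,98],[22,64,55,25,98]]}
After op 2 (remove /v/2/0): {"v":[[74,28,22,44],[58,61,59],[17,66],[87,92,42,51]],"xzx":[[68,76,84,32],[73,37,98],[22,64,55,25,98]]}
After op 3 (add /v/3 81): {"v":[[74,28,22,44],[58,61,59],[17,66],81,[87,92,42,51]],"xzx":[[68,76,84,32],[73,37,98],[22,64,55,25,98]]}
After op 4 (add /xzx/0 86): {"v":[[74,28,22,44],[58,61,59],[17,66],81,[87,92,42,51]],"xzx":[86,[68,76,84,32],[73,37,98],[22,64,55,25,98]]}
After op 5 (add /xzx/4 61): {"v":[[74,28,22,44],[58,61,59],[17,66],81,[87,92,42,51]],"xzx":[86,[68,76,84,32],[73,37,98],[22,64,55,25,98],61]}
After op 6 (replace /v/0/3 86): {"v":[[74,28,22,86],[58,61,59],[17,66],81,[87,92,42,51]],"xzx":[86,[68,76,84,32],[73,37,98],[22,64,55,25,98],61]}
After op 7 (add /v/0/3 4): {"v":[[74,28,22,4,86],[58,61,59],[17,66],81,[87,92,42,51]],"xzx":[86,[68,76,84,32],[73,37,98],[22,64,55,25,98],61]}
After op 8 (replace /xzx/2/1 80): {"v":[[74,28,22,4,86],[58,61,59],[17,66],81,[87,92,42,51]],"xzx":[86,[68,76,84,32],[73,80,98],[22,64,55,25,98],61]}
After op 9 (add /xzx 55): {"v":[[74,28,22,4,86],[58,61,59],[17,66],81,[87,92,42,51]],"xzx":55}
After op 10 (replace /v/0 68): {"v":[68,[58,61,59],[17,66],81,[87,92,42,51]],"xzx":55}
After op 11 (replace /v/0 19): {"v":[19,[58,61,59],[17,66],81,[87,92,42,51]],"xzx":55}
After op 12 (remove /xzx): {"v":[19,[58,61,59],[17,66],81,[87,92,42,51]]}
After op 13 (add /v/1 83): {"v":[19,83,[58,61,59],[17,66],81,[87,92,42,51]]}
After op 14 (remove /v/3/0): {"v":[19,83,[58,61,59],[66],81,[87,92,42,51]]}
After op 15 (add /v/5/3 22): {"v":[19,83,[58,61,59],[66],81,[87,92,42,22,51]]}
After op 16 (add /v/5/0 88): {"v":[19,83,[58,61,59],[66],81,[88,87,92,42,22,51]]}
After op 17 (replace /v 47): {"v":47}
Size at the root: 1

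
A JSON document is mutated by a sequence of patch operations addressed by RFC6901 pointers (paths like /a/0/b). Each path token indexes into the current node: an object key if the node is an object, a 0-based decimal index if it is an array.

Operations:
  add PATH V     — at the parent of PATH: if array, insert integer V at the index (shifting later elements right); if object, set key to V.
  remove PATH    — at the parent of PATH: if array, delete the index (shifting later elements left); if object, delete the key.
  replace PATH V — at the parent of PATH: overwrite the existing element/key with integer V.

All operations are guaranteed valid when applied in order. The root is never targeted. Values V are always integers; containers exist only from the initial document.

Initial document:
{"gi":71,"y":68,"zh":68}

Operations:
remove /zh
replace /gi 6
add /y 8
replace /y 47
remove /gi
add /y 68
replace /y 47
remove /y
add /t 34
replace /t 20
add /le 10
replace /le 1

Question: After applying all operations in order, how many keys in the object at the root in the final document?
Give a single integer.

After op 1 (remove /zh): {"gi":71,"y":68}
After op 2 (replace /gi 6): {"gi":6,"y":68}
After op 3 (add /y 8): {"gi":6,"y":8}
After op 4 (replace /y 47): {"gi":6,"y":47}
After op 5 (remove /gi): {"y":47}
After op 6 (add /y 68): {"y":68}
After op 7 (replace /y 47): {"y":47}
After op 8 (remove /y): {}
After op 9 (add /t 34): {"t":34}
After op 10 (replace /t 20): {"t":20}
After op 11 (add /le 10): {"le":10,"t":20}
After op 12 (replace /le 1): {"le":1,"t":20}
Size at the root: 2

Answer: 2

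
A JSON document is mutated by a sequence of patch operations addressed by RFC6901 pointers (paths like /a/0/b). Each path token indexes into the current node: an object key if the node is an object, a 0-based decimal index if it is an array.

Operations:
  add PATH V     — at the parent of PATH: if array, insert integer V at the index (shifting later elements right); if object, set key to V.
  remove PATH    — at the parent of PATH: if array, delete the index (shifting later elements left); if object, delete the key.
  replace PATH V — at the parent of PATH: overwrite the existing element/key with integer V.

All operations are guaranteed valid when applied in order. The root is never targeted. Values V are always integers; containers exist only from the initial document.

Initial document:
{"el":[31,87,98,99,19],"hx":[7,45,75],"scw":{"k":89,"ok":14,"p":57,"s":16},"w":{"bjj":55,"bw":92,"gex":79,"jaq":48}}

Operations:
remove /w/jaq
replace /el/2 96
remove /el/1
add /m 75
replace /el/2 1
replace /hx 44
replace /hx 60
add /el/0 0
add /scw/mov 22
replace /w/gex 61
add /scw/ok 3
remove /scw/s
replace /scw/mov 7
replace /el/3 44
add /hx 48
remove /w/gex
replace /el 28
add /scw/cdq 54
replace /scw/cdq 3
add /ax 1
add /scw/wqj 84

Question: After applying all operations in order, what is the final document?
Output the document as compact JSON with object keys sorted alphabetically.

Answer: {"ax":1,"el":28,"hx":48,"m":75,"scw":{"cdq":3,"k":89,"mov":7,"ok":3,"p":57,"wqj":84},"w":{"bjj":55,"bw":92}}

Derivation:
After op 1 (remove /w/jaq): {"el":[31,87,98,99,19],"hx":[7,45,75],"scw":{"k":89,"ok":14,"p":57,"s":16},"w":{"bjj":55,"bw":92,"gex":79}}
After op 2 (replace /el/2 96): {"el":[31,87,96,99,19],"hx":[7,45,75],"scw":{"k":89,"ok":14,"p":57,"s":16},"w":{"bjj":55,"bw":92,"gex":79}}
After op 3 (remove /el/1): {"el":[31,96,99,19],"hx":[7,45,75],"scw":{"k":89,"ok":14,"p":57,"s":16},"w":{"bjj":55,"bw":92,"gex":79}}
After op 4 (add /m 75): {"el":[31,96,99,19],"hx":[7,45,75],"m":75,"scw":{"k":89,"ok":14,"p":57,"s":16},"w":{"bjj":55,"bw":92,"gex":79}}
After op 5 (replace /el/2 1): {"el":[31,96,1,19],"hx":[7,45,75],"m":75,"scw":{"k":89,"ok":14,"p":57,"s":16},"w":{"bjj":55,"bw":92,"gex":79}}
After op 6 (replace /hx 44): {"el":[31,96,1,19],"hx":44,"m":75,"scw":{"k":89,"ok":14,"p":57,"s":16},"w":{"bjj":55,"bw":92,"gex":79}}
After op 7 (replace /hx 60): {"el":[31,96,1,19],"hx":60,"m":75,"scw":{"k":89,"ok":14,"p":57,"s":16},"w":{"bjj":55,"bw":92,"gex":79}}
After op 8 (add /el/0 0): {"el":[0,31,96,1,19],"hx":60,"m":75,"scw":{"k":89,"ok":14,"p":57,"s":16},"w":{"bjj":55,"bw":92,"gex":79}}
After op 9 (add /scw/mov 22): {"el":[0,31,96,1,19],"hx":60,"m":75,"scw":{"k":89,"mov":22,"ok":14,"p":57,"s":16},"w":{"bjj":55,"bw":92,"gex":79}}
After op 10 (replace /w/gex 61): {"el":[0,31,96,1,19],"hx":60,"m":75,"scw":{"k":89,"mov":22,"ok":14,"p":57,"s":16},"w":{"bjj":55,"bw":92,"gex":61}}
After op 11 (add /scw/ok 3): {"el":[0,31,96,1,19],"hx":60,"m":75,"scw":{"k":89,"mov":22,"ok":3,"p":57,"s":16},"w":{"bjj":55,"bw":92,"gex":61}}
After op 12 (remove /scw/s): {"el":[0,31,96,1,19],"hx":60,"m":75,"scw":{"k":89,"mov":22,"ok":3,"p":57},"w":{"bjj":55,"bw":92,"gex":61}}
After op 13 (replace /scw/mov 7): {"el":[0,31,96,1,19],"hx":60,"m":75,"scw":{"k":89,"mov":7,"ok":3,"p":57},"w":{"bjj":55,"bw":92,"gex":61}}
After op 14 (replace /el/3 44): {"el":[0,31,96,44,19],"hx":60,"m":75,"scw":{"k":89,"mov":7,"ok":3,"p":57},"w":{"bjj":55,"bw":92,"gex":61}}
After op 15 (add /hx 48): {"el":[0,31,96,44,19],"hx":48,"m":75,"scw":{"k":89,"mov":7,"ok":3,"p":57},"w":{"bjj":55,"bw":92,"gex":61}}
After op 16 (remove /w/gex): {"el":[0,31,96,44,19],"hx":48,"m":75,"scw":{"k":89,"mov":7,"ok":3,"p":57},"w":{"bjj":55,"bw":92}}
After op 17 (replace /el 28): {"el":28,"hx":48,"m":75,"scw":{"k":89,"mov":7,"ok":3,"p":57},"w":{"bjj":55,"bw":92}}
After op 18 (add /scw/cdq 54): {"el":28,"hx":48,"m":75,"scw":{"cdq":54,"k":89,"mov":7,"ok":3,"p":57},"w":{"bjj":55,"bw":92}}
After op 19 (replace /scw/cdq 3): {"el":28,"hx":48,"m":75,"scw":{"cdq":3,"k":89,"mov":7,"ok":3,"p":57},"w":{"bjj":55,"bw":92}}
After op 20 (add /ax 1): {"ax":1,"el":28,"hx":48,"m":75,"scw":{"cdq":3,"k":89,"mov":7,"ok":3,"p":57},"w":{"bjj":55,"bw":92}}
After op 21 (add /scw/wqj 84): {"ax":1,"el":28,"hx":48,"m":75,"scw":{"cdq":3,"k":89,"mov":7,"ok":3,"p":57,"wqj":84},"w":{"bjj":55,"bw":92}}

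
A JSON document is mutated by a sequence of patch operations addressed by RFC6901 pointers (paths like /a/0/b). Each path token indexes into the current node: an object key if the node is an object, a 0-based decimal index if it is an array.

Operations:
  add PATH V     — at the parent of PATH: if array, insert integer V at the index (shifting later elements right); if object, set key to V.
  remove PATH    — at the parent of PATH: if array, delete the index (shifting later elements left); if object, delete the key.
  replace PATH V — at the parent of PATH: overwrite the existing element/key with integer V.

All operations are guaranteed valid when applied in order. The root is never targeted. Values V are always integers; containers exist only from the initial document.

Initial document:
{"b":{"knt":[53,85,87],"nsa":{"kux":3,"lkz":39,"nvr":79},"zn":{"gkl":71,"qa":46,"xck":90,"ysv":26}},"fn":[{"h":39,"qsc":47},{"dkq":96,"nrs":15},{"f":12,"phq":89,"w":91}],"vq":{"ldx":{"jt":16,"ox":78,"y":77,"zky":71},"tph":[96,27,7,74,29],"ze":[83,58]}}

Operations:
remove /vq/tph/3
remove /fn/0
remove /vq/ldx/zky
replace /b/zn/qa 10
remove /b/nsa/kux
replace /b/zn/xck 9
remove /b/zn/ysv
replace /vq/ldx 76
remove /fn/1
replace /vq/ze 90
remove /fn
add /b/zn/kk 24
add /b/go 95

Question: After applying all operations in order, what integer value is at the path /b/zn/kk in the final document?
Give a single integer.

Answer: 24

Derivation:
After op 1 (remove /vq/tph/3): {"b":{"knt":[53,85,87],"nsa":{"kux":3,"lkz":39,"nvr":79},"zn":{"gkl":71,"qa":46,"xck":90,"ysv":26}},"fn":[{"h":39,"qsc":47},{"dkq":96,"nrs":15},{"f":12,"phq":89,"w":91}],"vq":{"ldx":{"jt":16,"ox":78,"y":77,"zky":71},"tph":[96,27,7,29],"ze":[83,58]}}
After op 2 (remove /fn/0): {"b":{"knt":[53,85,87],"nsa":{"kux":3,"lkz":39,"nvr":79},"zn":{"gkl":71,"qa":46,"xck":90,"ysv":26}},"fn":[{"dkq":96,"nrs":15},{"f":12,"phq":89,"w":91}],"vq":{"ldx":{"jt":16,"ox":78,"y":77,"zky":71},"tph":[96,27,7,29],"ze":[83,58]}}
After op 3 (remove /vq/ldx/zky): {"b":{"knt":[53,85,87],"nsa":{"kux":3,"lkz":39,"nvr":79},"zn":{"gkl":71,"qa":46,"xck":90,"ysv":26}},"fn":[{"dkq":96,"nrs":15},{"f":12,"phq":89,"w":91}],"vq":{"ldx":{"jt":16,"ox":78,"y":77},"tph":[96,27,7,29],"ze":[83,58]}}
After op 4 (replace /b/zn/qa 10): {"b":{"knt":[53,85,87],"nsa":{"kux":3,"lkz":39,"nvr":79},"zn":{"gkl":71,"qa":10,"xck":90,"ysv":26}},"fn":[{"dkq":96,"nrs":15},{"f":12,"phq":89,"w":91}],"vq":{"ldx":{"jt":16,"ox":78,"y":77},"tph":[96,27,7,29],"ze":[83,58]}}
After op 5 (remove /b/nsa/kux): {"b":{"knt":[53,85,87],"nsa":{"lkz":39,"nvr":79},"zn":{"gkl":71,"qa":10,"xck":90,"ysv":26}},"fn":[{"dkq":96,"nrs":15},{"f":12,"phq":89,"w":91}],"vq":{"ldx":{"jt":16,"ox":78,"y":77},"tph":[96,27,7,29],"ze":[83,58]}}
After op 6 (replace /b/zn/xck 9): {"b":{"knt":[53,85,87],"nsa":{"lkz":39,"nvr":79},"zn":{"gkl":71,"qa":10,"xck":9,"ysv":26}},"fn":[{"dkq":96,"nrs":15},{"f":12,"phq":89,"w":91}],"vq":{"ldx":{"jt":16,"ox":78,"y":77},"tph":[96,27,7,29],"ze":[83,58]}}
After op 7 (remove /b/zn/ysv): {"b":{"knt":[53,85,87],"nsa":{"lkz":39,"nvr":79},"zn":{"gkl":71,"qa":10,"xck":9}},"fn":[{"dkq":96,"nrs":15},{"f":12,"phq":89,"w":91}],"vq":{"ldx":{"jt":16,"ox":78,"y":77},"tph":[96,27,7,29],"ze":[83,58]}}
After op 8 (replace /vq/ldx 76): {"b":{"knt":[53,85,87],"nsa":{"lkz":39,"nvr":79},"zn":{"gkl":71,"qa":10,"xck":9}},"fn":[{"dkq":96,"nrs":15},{"f":12,"phq":89,"w":91}],"vq":{"ldx":76,"tph":[96,27,7,29],"ze":[83,58]}}
After op 9 (remove /fn/1): {"b":{"knt":[53,85,87],"nsa":{"lkz":39,"nvr":79},"zn":{"gkl":71,"qa":10,"xck":9}},"fn":[{"dkq":96,"nrs":15}],"vq":{"ldx":76,"tph":[96,27,7,29],"ze":[83,58]}}
After op 10 (replace /vq/ze 90): {"b":{"knt":[53,85,87],"nsa":{"lkz":39,"nvr":79},"zn":{"gkl":71,"qa":10,"xck":9}},"fn":[{"dkq":96,"nrs":15}],"vq":{"ldx":76,"tph":[96,27,7,29],"ze":90}}
After op 11 (remove /fn): {"b":{"knt":[53,85,87],"nsa":{"lkz":39,"nvr":79},"zn":{"gkl":71,"qa":10,"xck":9}},"vq":{"ldx":76,"tph":[96,27,7,29],"ze":90}}
After op 12 (add /b/zn/kk 24): {"b":{"knt":[53,85,87],"nsa":{"lkz":39,"nvr":79},"zn":{"gkl":71,"kk":24,"qa":10,"xck":9}},"vq":{"ldx":76,"tph":[96,27,7,29],"ze":90}}
After op 13 (add /b/go 95): {"b":{"go":95,"knt":[53,85,87],"nsa":{"lkz":39,"nvr":79},"zn":{"gkl":71,"kk":24,"qa":10,"xck":9}},"vq":{"ldx":76,"tph":[96,27,7,29],"ze":90}}
Value at /b/zn/kk: 24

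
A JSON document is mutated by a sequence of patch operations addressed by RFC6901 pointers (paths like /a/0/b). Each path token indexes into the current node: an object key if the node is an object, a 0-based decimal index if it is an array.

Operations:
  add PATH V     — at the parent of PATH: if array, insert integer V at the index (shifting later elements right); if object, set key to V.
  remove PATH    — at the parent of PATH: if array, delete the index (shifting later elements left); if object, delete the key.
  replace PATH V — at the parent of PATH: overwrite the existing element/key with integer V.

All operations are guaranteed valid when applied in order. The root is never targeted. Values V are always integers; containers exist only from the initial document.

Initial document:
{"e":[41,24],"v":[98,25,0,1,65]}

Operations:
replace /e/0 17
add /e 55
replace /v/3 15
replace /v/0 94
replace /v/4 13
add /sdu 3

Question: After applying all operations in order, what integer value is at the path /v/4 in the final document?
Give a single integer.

After op 1 (replace /e/0 17): {"e":[17,24],"v":[98,25,0,1,65]}
After op 2 (add /e 55): {"e":55,"v":[98,25,0,1,65]}
After op 3 (replace /v/3 15): {"e":55,"v":[98,25,0,15,65]}
After op 4 (replace /v/0 94): {"e":55,"v":[94,25,0,15,65]}
After op 5 (replace /v/4 13): {"e":55,"v":[94,25,0,15,13]}
After op 6 (add /sdu 3): {"e":55,"sdu":3,"v":[94,25,0,15,13]}
Value at /v/4: 13

Answer: 13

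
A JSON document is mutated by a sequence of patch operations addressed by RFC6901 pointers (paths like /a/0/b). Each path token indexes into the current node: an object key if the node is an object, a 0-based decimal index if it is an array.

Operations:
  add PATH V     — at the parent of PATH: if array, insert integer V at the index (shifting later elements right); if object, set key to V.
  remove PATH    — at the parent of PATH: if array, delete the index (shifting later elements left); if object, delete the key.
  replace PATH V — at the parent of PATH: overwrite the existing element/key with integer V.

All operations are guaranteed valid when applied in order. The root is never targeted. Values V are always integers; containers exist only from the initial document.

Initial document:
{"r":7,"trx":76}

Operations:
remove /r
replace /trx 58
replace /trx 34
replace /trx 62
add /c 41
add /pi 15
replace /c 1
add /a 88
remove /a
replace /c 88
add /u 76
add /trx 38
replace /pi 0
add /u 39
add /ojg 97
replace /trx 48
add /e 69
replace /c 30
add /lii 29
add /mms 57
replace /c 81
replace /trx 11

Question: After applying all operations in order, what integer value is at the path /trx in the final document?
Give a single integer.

After op 1 (remove /r): {"trx":76}
After op 2 (replace /trx 58): {"trx":58}
After op 3 (replace /trx 34): {"trx":34}
After op 4 (replace /trx 62): {"trx":62}
After op 5 (add /c 41): {"c":41,"trx":62}
After op 6 (add /pi 15): {"c":41,"pi":15,"trx":62}
After op 7 (replace /c 1): {"c":1,"pi":15,"trx":62}
After op 8 (add /a 88): {"a":88,"c":1,"pi":15,"trx":62}
After op 9 (remove /a): {"c":1,"pi":15,"trx":62}
After op 10 (replace /c 88): {"c":88,"pi":15,"trx":62}
After op 11 (add /u 76): {"c":88,"pi":15,"trx":62,"u":76}
After op 12 (add /trx 38): {"c":88,"pi":15,"trx":38,"u":76}
After op 13 (replace /pi 0): {"c":88,"pi":0,"trx":38,"u":76}
After op 14 (add /u 39): {"c":88,"pi":0,"trx":38,"u":39}
After op 15 (add /ojg 97): {"c":88,"ojg":97,"pi":0,"trx":38,"u":39}
After op 16 (replace /trx 48): {"c":88,"ojg":97,"pi":0,"trx":48,"u":39}
After op 17 (add /e 69): {"c":88,"e":69,"ojg":97,"pi":0,"trx":48,"u":39}
After op 18 (replace /c 30): {"c":30,"e":69,"ojg":97,"pi":0,"trx":48,"u":39}
After op 19 (add /lii 29): {"c":30,"e":69,"lii":29,"ojg":97,"pi":0,"trx":48,"u":39}
After op 20 (add /mms 57): {"c":30,"e":69,"lii":29,"mms":57,"ojg":97,"pi":0,"trx":48,"u":39}
After op 21 (replace /c 81): {"c":81,"e":69,"lii":29,"mms":57,"ojg":97,"pi":0,"trx":48,"u":39}
After op 22 (replace /trx 11): {"c":81,"e":69,"lii":29,"mms":57,"ojg":97,"pi":0,"trx":11,"u":39}
Value at /trx: 11

Answer: 11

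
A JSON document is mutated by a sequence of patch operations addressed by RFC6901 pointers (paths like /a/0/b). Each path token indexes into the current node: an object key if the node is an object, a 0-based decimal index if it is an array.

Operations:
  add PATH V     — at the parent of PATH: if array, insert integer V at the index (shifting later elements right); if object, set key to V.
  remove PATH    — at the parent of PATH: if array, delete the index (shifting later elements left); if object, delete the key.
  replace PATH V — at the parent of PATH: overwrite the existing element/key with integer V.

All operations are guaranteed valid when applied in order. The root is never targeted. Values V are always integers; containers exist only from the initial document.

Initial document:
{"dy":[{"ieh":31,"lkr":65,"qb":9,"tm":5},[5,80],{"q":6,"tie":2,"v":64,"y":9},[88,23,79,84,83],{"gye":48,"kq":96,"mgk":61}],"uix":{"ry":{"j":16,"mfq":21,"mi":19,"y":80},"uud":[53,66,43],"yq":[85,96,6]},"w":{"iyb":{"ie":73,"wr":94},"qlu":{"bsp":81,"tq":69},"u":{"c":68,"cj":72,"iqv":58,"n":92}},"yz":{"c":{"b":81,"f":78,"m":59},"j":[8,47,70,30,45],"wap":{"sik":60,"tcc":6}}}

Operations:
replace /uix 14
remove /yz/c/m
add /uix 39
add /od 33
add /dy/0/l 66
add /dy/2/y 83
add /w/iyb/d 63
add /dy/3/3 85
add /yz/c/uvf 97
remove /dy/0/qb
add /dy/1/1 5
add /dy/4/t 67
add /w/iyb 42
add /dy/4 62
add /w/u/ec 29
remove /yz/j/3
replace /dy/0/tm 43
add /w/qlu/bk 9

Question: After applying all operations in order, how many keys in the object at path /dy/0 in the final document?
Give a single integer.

After op 1 (replace /uix 14): {"dy":[{"ieh":31,"lkr":65,"qb":9,"tm":5},[5,80],{"q":6,"tie":2,"v":64,"y":9},[88,23,79,84,83],{"gye":48,"kq":96,"mgk":61}],"uix":14,"w":{"iyb":{"ie":73,"wr":94},"qlu":{"bsp":81,"tq":69},"u":{"c":68,"cj":72,"iqv":58,"n":92}},"yz":{"c":{"b":81,"f":78,"m":59},"j":[8,47,70,30,45],"wap":{"sik":60,"tcc":6}}}
After op 2 (remove /yz/c/m): {"dy":[{"ieh":31,"lkr":65,"qb":9,"tm":5},[5,80],{"q":6,"tie":2,"v":64,"y":9},[88,23,79,84,83],{"gye":48,"kq":96,"mgk":61}],"uix":14,"w":{"iyb":{"ie":73,"wr":94},"qlu":{"bsp":81,"tq":69},"u":{"c":68,"cj":72,"iqv":58,"n":92}},"yz":{"c":{"b":81,"f":78},"j":[8,47,70,30,45],"wap":{"sik":60,"tcc":6}}}
After op 3 (add /uix 39): {"dy":[{"ieh":31,"lkr":65,"qb":9,"tm":5},[5,80],{"q":6,"tie":2,"v":64,"y":9},[88,23,79,84,83],{"gye":48,"kq":96,"mgk":61}],"uix":39,"w":{"iyb":{"ie":73,"wr":94},"qlu":{"bsp":81,"tq":69},"u":{"c":68,"cj":72,"iqv":58,"n":92}},"yz":{"c":{"b":81,"f":78},"j":[8,47,70,30,45],"wap":{"sik":60,"tcc":6}}}
After op 4 (add /od 33): {"dy":[{"ieh":31,"lkr":65,"qb":9,"tm":5},[5,80],{"q":6,"tie":2,"v":64,"y":9},[88,23,79,84,83],{"gye":48,"kq":96,"mgk":61}],"od":33,"uix":39,"w":{"iyb":{"ie":73,"wr":94},"qlu":{"bsp":81,"tq":69},"u":{"c":68,"cj":72,"iqv":58,"n":92}},"yz":{"c":{"b":81,"f":78},"j":[8,47,70,30,45],"wap":{"sik":60,"tcc":6}}}
After op 5 (add /dy/0/l 66): {"dy":[{"ieh":31,"l":66,"lkr":65,"qb":9,"tm":5},[5,80],{"q":6,"tie":2,"v":64,"y":9},[88,23,79,84,83],{"gye":48,"kq":96,"mgk":61}],"od":33,"uix":39,"w":{"iyb":{"ie":73,"wr":94},"qlu":{"bsp":81,"tq":69},"u":{"c":68,"cj":72,"iqv":58,"n":92}},"yz":{"c":{"b":81,"f":78},"j":[8,47,70,30,45],"wap":{"sik":60,"tcc":6}}}
After op 6 (add /dy/2/y 83): {"dy":[{"ieh":31,"l":66,"lkr":65,"qb":9,"tm":5},[5,80],{"q":6,"tie":2,"v":64,"y":83},[88,23,79,84,83],{"gye":48,"kq":96,"mgk":61}],"od":33,"uix":39,"w":{"iyb":{"ie":73,"wr":94},"qlu":{"bsp":81,"tq":69},"u":{"c":68,"cj":72,"iqv":58,"n":92}},"yz":{"c":{"b":81,"f":78},"j":[8,47,70,30,45],"wap":{"sik":60,"tcc":6}}}
After op 7 (add /w/iyb/d 63): {"dy":[{"ieh":31,"l":66,"lkr":65,"qb":9,"tm":5},[5,80],{"q":6,"tie":2,"v":64,"y":83},[88,23,79,84,83],{"gye":48,"kq":96,"mgk":61}],"od":33,"uix":39,"w":{"iyb":{"d":63,"ie":73,"wr":94},"qlu":{"bsp":81,"tq":69},"u":{"c":68,"cj":72,"iqv":58,"n":92}},"yz":{"c":{"b":81,"f":78},"j":[8,47,70,30,45],"wap":{"sik":60,"tcc":6}}}
After op 8 (add /dy/3/3 85): {"dy":[{"ieh":31,"l":66,"lkr":65,"qb":9,"tm":5},[5,80],{"q":6,"tie":2,"v":64,"y":83},[88,23,79,85,84,83],{"gye":48,"kq":96,"mgk":61}],"od":33,"uix":39,"w":{"iyb":{"d":63,"ie":73,"wr":94},"qlu":{"bsp":81,"tq":69},"u":{"c":68,"cj":72,"iqv":58,"n":92}},"yz":{"c":{"b":81,"f":78},"j":[8,47,70,30,45],"wap":{"sik":60,"tcc":6}}}
After op 9 (add /yz/c/uvf 97): {"dy":[{"ieh":31,"l":66,"lkr":65,"qb":9,"tm":5},[5,80],{"q":6,"tie":2,"v":64,"y":83},[88,23,79,85,84,83],{"gye":48,"kq":96,"mgk":61}],"od":33,"uix":39,"w":{"iyb":{"d":63,"ie":73,"wr":94},"qlu":{"bsp":81,"tq":69},"u":{"c":68,"cj":72,"iqv":58,"n":92}},"yz":{"c":{"b":81,"f":78,"uvf":97},"j":[8,47,70,30,45],"wap":{"sik":60,"tcc":6}}}
After op 10 (remove /dy/0/qb): {"dy":[{"ieh":31,"l":66,"lkr":65,"tm":5},[5,80],{"q":6,"tie":2,"v":64,"y":83},[88,23,79,85,84,83],{"gye":48,"kq":96,"mgk":61}],"od":33,"uix":39,"w":{"iyb":{"d":63,"ie":73,"wr":94},"qlu":{"bsp":81,"tq":69},"u":{"c":68,"cj":72,"iqv":58,"n":92}},"yz":{"c":{"b":81,"f":78,"uvf":97},"j":[8,47,70,30,45],"wap":{"sik":60,"tcc":6}}}
After op 11 (add /dy/1/1 5): {"dy":[{"ieh":31,"l":66,"lkr":65,"tm":5},[5,5,80],{"q":6,"tie":2,"v":64,"y":83},[88,23,79,85,84,83],{"gye":48,"kq":96,"mgk":61}],"od":33,"uix":39,"w":{"iyb":{"d":63,"ie":73,"wr":94},"qlu":{"bsp":81,"tq":69},"u":{"c":68,"cj":72,"iqv":58,"n":92}},"yz":{"c":{"b":81,"f":78,"uvf":97},"j":[8,47,70,30,45],"wap":{"sik":60,"tcc":6}}}
After op 12 (add /dy/4/t 67): {"dy":[{"ieh":31,"l":66,"lkr":65,"tm":5},[5,5,80],{"q":6,"tie":2,"v":64,"y":83},[88,23,79,85,84,83],{"gye":48,"kq":96,"mgk":61,"t":67}],"od":33,"uix":39,"w":{"iyb":{"d":63,"ie":73,"wr":94},"qlu":{"bsp":81,"tq":69},"u":{"c":68,"cj":72,"iqv":58,"n":92}},"yz":{"c":{"b":81,"f":78,"uvf":97},"j":[8,47,70,30,45],"wap":{"sik":60,"tcc":6}}}
After op 13 (add /w/iyb 42): {"dy":[{"ieh":31,"l":66,"lkr":65,"tm":5},[5,5,80],{"q":6,"tie":2,"v":64,"y":83},[88,23,79,85,84,83],{"gye":48,"kq":96,"mgk":61,"t":67}],"od":33,"uix":39,"w":{"iyb":42,"qlu":{"bsp":81,"tq":69},"u":{"c":68,"cj":72,"iqv":58,"n":92}},"yz":{"c":{"b":81,"f":78,"uvf":97},"j":[8,47,70,30,45],"wap":{"sik":60,"tcc":6}}}
After op 14 (add /dy/4 62): {"dy":[{"ieh":31,"l":66,"lkr":65,"tm":5},[5,5,80],{"q":6,"tie":2,"v":64,"y":83},[88,23,79,85,84,83],62,{"gye":48,"kq":96,"mgk":61,"t":67}],"od":33,"uix":39,"w":{"iyb":42,"qlu":{"bsp":81,"tq":69},"u":{"c":68,"cj":72,"iqv":58,"n":92}},"yz":{"c":{"b":81,"f":78,"uvf":97},"j":[8,47,70,30,45],"wap":{"sik":60,"tcc":6}}}
After op 15 (add /w/u/ec 29): {"dy":[{"ieh":31,"l":66,"lkr":65,"tm":5},[5,5,80],{"q":6,"tie":2,"v":64,"y":83},[88,23,79,85,84,83],62,{"gye":48,"kq":96,"mgk":61,"t":67}],"od":33,"uix":39,"w":{"iyb":42,"qlu":{"bsp":81,"tq":69},"u":{"c":68,"cj":72,"ec":29,"iqv":58,"n":92}},"yz":{"c":{"b":81,"f":78,"uvf":97},"j":[8,47,70,30,45],"wap":{"sik":60,"tcc":6}}}
After op 16 (remove /yz/j/3): {"dy":[{"ieh":31,"l":66,"lkr":65,"tm":5},[5,5,80],{"q":6,"tie":2,"v":64,"y":83},[88,23,79,85,84,83],62,{"gye":48,"kq":96,"mgk":61,"t":67}],"od":33,"uix":39,"w":{"iyb":42,"qlu":{"bsp":81,"tq":69},"u":{"c":68,"cj":72,"ec":29,"iqv":58,"n":92}},"yz":{"c":{"b":81,"f":78,"uvf":97},"j":[8,47,70,45],"wap":{"sik":60,"tcc":6}}}
After op 17 (replace /dy/0/tm 43): {"dy":[{"ieh":31,"l":66,"lkr":65,"tm":43},[5,5,80],{"q":6,"tie":2,"v":64,"y":83},[88,23,79,85,84,83],62,{"gye":48,"kq":96,"mgk":61,"t":67}],"od":33,"uix":39,"w":{"iyb":42,"qlu":{"bsp":81,"tq":69},"u":{"c":68,"cj":72,"ec":29,"iqv":58,"n":92}},"yz":{"c":{"b":81,"f":78,"uvf":97},"j":[8,47,70,45],"wap":{"sik":60,"tcc":6}}}
After op 18 (add /w/qlu/bk 9): {"dy":[{"ieh":31,"l":66,"lkr":65,"tm":43},[5,5,80],{"q":6,"tie":2,"v":64,"y":83},[88,23,79,85,84,83],62,{"gye":48,"kq":96,"mgk":61,"t":67}],"od":33,"uix":39,"w":{"iyb":42,"qlu":{"bk":9,"bsp":81,"tq":69},"u":{"c":68,"cj":72,"ec":29,"iqv":58,"n":92}},"yz":{"c":{"b":81,"f":78,"uvf":97},"j":[8,47,70,45],"wap":{"sik":60,"tcc":6}}}
Size at path /dy/0: 4

Answer: 4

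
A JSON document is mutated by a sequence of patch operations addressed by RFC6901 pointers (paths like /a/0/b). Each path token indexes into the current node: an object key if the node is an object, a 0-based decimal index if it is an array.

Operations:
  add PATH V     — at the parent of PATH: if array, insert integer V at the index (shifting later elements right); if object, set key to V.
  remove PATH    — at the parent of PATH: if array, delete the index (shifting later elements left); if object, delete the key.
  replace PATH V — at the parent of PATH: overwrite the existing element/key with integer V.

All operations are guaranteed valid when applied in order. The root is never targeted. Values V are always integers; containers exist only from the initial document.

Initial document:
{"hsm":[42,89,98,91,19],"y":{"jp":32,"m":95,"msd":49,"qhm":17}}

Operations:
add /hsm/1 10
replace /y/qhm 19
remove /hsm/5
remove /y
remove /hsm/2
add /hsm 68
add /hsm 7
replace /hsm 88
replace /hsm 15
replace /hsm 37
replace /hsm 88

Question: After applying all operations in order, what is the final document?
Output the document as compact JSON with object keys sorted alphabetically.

After op 1 (add /hsm/1 10): {"hsm":[42,10,89,98,91,19],"y":{"jp":32,"m":95,"msd":49,"qhm":17}}
After op 2 (replace /y/qhm 19): {"hsm":[42,10,89,98,91,19],"y":{"jp":32,"m":95,"msd":49,"qhm":19}}
After op 3 (remove /hsm/5): {"hsm":[42,10,89,98,91],"y":{"jp":32,"m":95,"msd":49,"qhm":19}}
After op 4 (remove /y): {"hsm":[42,10,89,98,91]}
After op 5 (remove /hsm/2): {"hsm":[42,10,98,91]}
After op 6 (add /hsm 68): {"hsm":68}
After op 7 (add /hsm 7): {"hsm":7}
After op 8 (replace /hsm 88): {"hsm":88}
After op 9 (replace /hsm 15): {"hsm":15}
After op 10 (replace /hsm 37): {"hsm":37}
After op 11 (replace /hsm 88): {"hsm":88}

Answer: {"hsm":88}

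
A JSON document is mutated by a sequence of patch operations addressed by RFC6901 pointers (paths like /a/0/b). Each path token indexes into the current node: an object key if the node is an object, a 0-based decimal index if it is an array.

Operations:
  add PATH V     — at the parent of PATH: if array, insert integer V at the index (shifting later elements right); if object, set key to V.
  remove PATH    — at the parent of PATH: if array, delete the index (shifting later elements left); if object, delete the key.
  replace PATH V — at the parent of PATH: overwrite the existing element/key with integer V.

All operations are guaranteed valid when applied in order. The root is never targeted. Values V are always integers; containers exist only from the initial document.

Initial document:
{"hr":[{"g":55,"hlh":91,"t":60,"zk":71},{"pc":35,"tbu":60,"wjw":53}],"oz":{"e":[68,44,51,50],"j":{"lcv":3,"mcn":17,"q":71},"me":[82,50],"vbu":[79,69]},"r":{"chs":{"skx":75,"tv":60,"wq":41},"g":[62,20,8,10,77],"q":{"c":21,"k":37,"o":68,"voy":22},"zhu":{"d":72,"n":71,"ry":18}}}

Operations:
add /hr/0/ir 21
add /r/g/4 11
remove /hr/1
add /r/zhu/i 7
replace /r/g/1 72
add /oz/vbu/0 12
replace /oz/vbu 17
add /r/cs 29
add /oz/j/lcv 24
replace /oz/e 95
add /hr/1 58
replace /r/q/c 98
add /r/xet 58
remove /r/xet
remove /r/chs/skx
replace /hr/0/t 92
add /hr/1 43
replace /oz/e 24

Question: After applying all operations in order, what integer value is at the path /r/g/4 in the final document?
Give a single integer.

After op 1 (add /hr/0/ir 21): {"hr":[{"g":55,"hlh":91,"ir":21,"t":60,"zk":71},{"pc":35,"tbu":60,"wjw":53}],"oz":{"e":[68,44,51,50],"j":{"lcv":3,"mcn":17,"q":71},"me":[82,50],"vbu":[79,69]},"r":{"chs":{"skx":75,"tv":60,"wq":41},"g":[62,20,8,10,77],"q":{"c":21,"k":37,"o":68,"voy":22},"zhu":{"d":72,"n":71,"ry":18}}}
After op 2 (add /r/g/4 11): {"hr":[{"g":55,"hlh":91,"ir":21,"t":60,"zk":71},{"pc":35,"tbu":60,"wjw":53}],"oz":{"e":[68,44,51,50],"j":{"lcv":3,"mcn":17,"q":71},"me":[82,50],"vbu":[79,69]},"r":{"chs":{"skx":75,"tv":60,"wq":41},"g":[62,20,8,10,11,77],"q":{"c":21,"k":37,"o":68,"voy":22},"zhu":{"d":72,"n":71,"ry":18}}}
After op 3 (remove /hr/1): {"hr":[{"g":55,"hlh":91,"ir":21,"t":60,"zk":71}],"oz":{"e":[68,44,51,50],"j":{"lcv":3,"mcn":17,"q":71},"me":[82,50],"vbu":[79,69]},"r":{"chs":{"skx":75,"tv":60,"wq":41},"g":[62,20,8,10,11,77],"q":{"c":21,"k":37,"o":68,"voy":22},"zhu":{"d":72,"n":71,"ry":18}}}
After op 4 (add /r/zhu/i 7): {"hr":[{"g":55,"hlh":91,"ir":21,"t":60,"zk":71}],"oz":{"e":[68,44,51,50],"j":{"lcv":3,"mcn":17,"q":71},"me":[82,50],"vbu":[79,69]},"r":{"chs":{"skx":75,"tv":60,"wq":41},"g":[62,20,8,10,11,77],"q":{"c":21,"k":37,"o":68,"voy":22},"zhu":{"d":72,"i":7,"n":71,"ry":18}}}
After op 5 (replace /r/g/1 72): {"hr":[{"g":55,"hlh":91,"ir":21,"t":60,"zk":71}],"oz":{"e":[68,44,51,50],"j":{"lcv":3,"mcn":17,"q":71},"me":[82,50],"vbu":[79,69]},"r":{"chs":{"skx":75,"tv":60,"wq":41},"g":[62,72,8,10,11,77],"q":{"c":21,"k":37,"o":68,"voy":22},"zhu":{"d":72,"i":7,"n":71,"ry":18}}}
After op 6 (add /oz/vbu/0 12): {"hr":[{"g":55,"hlh":91,"ir":21,"t":60,"zk":71}],"oz":{"e":[68,44,51,50],"j":{"lcv":3,"mcn":17,"q":71},"me":[82,50],"vbu":[12,79,69]},"r":{"chs":{"skx":75,"tv":60,"wq":41},"g":[62,72,8,10,11,77],"q":{"c":21,"k":37,"o":68,"voy":22},"zhu":{"d":72,"i":7,"n":71,"ry":18}}}
After op 7 (replace /oz/vbu 17): {"hr":[{"g":55,"hlh":91,"ir":21,"t":60,"zk":71}],"oz":{"e":[68,44,51,50],"j":{"lcv":3,"mcn":17,"q":71},"me":[82,50],"vbu":17},"r":{"chs":{"skx":75,"tv":60,"wq":41},"g":[62,72,8,10,11,77],"q":{"c":21,"k":37,"o":68,"voy":22},"zhu":{"d":72,"i":7,"n":71,"ry":18}}}
After op 8 (add /r/cs 29): {"hr":[{"g":55,"hlh":91,"ir":21,"t":60,"zk":71}],"oz":{"e":[68,44,51,50],"j":{"lcv":3,"mcn":17,"q":71},"me":[82,50],"vbu":17},"r":{"chs":{"skx":75,"tv":60,"wq":41},"cs":29,"g":[62,72,8,10,11,77],"q":{"c":21,"k":37,"o":68,"voy":22},"zhu":{"d":72,"i":7,"n":71,"ry":18}}}
After op 9 (add /oz/j/lcv 24): {"hr":[{"g":55,"hlh":91,"ir":21,"t":60,"zk":71}],"oz":{"e":[68,44,51,50],"j":{"lcv":24,"mcn":17,"q":71},"me":[82,50],"vbu":17},"r":{"chs":{"skx":75,"tv":60,"wq":41},"cs":29,"g":[62,72,8,10,11,77],"q":{"c":21,"k":37,"o":68,"voy":22},"zhu":{"d":72,"i":7,"n":71,"ry":18}}}
After op 10 (replace /oz/e 95): {"hr":[{"g":55,"hlh":91,"ir":21,"t":60,"zk":71}],"oz":{"e":95,"j":{"lcv":24,"mcn":17,"q":71},"me":[82,50],"vbu":17},"r":{"chs":{"skx":75,"tv":60,"wq":41},"cs":29,"g":[62,72,8,10,11,77],"q":{"c":21,"k":37,"o":68,"voy":22},"zhu":{"d":72,"i":7,"n":71,"ry":18}}}
After op 11 (add /hr/1 58): {"hr":[{"g":55,"hlh":91,"ir":21,"t":60,"zk":71},58],"oz":{"e":95,"j":{"lcv":24,"mcn":17,"q":71},"me":[82,50],"vbu":17},"r":{"chs":{"skx":75,"tv":60,"wq":41},"cs":29,"g":[62,72,8,10,11,77],"q":{"c":21,"k":37,"o":68,"voy":22},"zhu":{"d":72,"i":7,"n":71,"ry":18}}}
After op 12 (replace /r/q/c 98): {"hr":[{"g":55,"hlh":91,"ir":21,"t":60,"zk":71},58],"oz":{"e":95,"j":{"lcv":24,"mcn":17,"q":71},"me":[82,50],"vbu":17},"r":{"chs":{"skx":75,"tv":60,"wq":41},"cs":29,"g":[62,72,8,10,11,77],"q":{"c":98,"k":37,"o":68,"voy":22},"zhu":{"d":72,"i":7,"n":71,"ry":18}}}
After op 13 (add /r/xet 58): {"hr":[{"g":55,"hlh":91,"ir":21,"t":60,"zk":71},58],"oz":{"e":95,"j":{"lcv":24,"mcn":17,"q":71},"me":[82,50],"vbu":17},"r":{"chs":{"skx":75,"tv":60,"wq":41},"cs":29,"g":[62,72,8,10,11,77],"q":{"c":98,"k":37,"o":68,"voy":22},"xet":58,"zhu":{"d":72,"i":7,"n":71,"ry":18}}}
After op 14 (remove /r/xet): {"hr":[{"g":55,"hlh":91,"ir":21,"t":60,"zk":71},58],"oz":{"e":95,"j":{"lcv":24,"mcn":17,"q":71},"me":[82,50],"vbu":17},"r":{"chs":{"skx":75,"tv":60,"wq":41},"cs":29,"g":[62,72,8,10,11,77],"q":{"c":98,"k":37,"o":68,"voy":22},"zhu":{"d":72,"i":7,"n":71,"ry":18}}}
After op 15 (remove /r/chs/skx): {"hr":[{"g":55,"hlh":91,"ir":21,"t":60,"zk":71},58],"oz":{"e":95,"j":{"lcv":24,"mcn":17,"q":71},"me":[82,50],"vbu":17},"r":{"chs":{"tv":60,"wq":41},"cs":29,"g":[62,72,8,10,11,77],"q":{"c":98,"k":37,"o":68,"voy":22},"zhu":{"d":72,"i":7,"n":71,"ry":18}}}
After op 16 (replace /hr/0/t 92): {"hr":[{"g":55,"hlh":91,"ir":21,"t":92,"zk":71},58],"oz":{"e":95,"j":{"lcv":24,"mcn":17,"q":71},"me":[82,50],"vbu":17},"r":{"chs":{"tv":60,"wq":41},"cs":29,"g":[62,72,8,10,11,77],"q":{"c":98,"k":37,"o":68,"voy":22},"zhu":{"d":72,"i":7,"n":71,"ry":18}}}
After op 17 (add /hr/1 43): {"hr":[{"g":55,"hlh":91,"ir":21,"t":92,"zk":71},43,58],"oz":{"e":95,"j":{"lcv":24,"mcn":17,"q":71},"me":[82,50],"vbu":17},"r":{"chs":{"tv":60,"wq":41},"cs":29,"g":[62,72,8,10,11,77],"q":{"c":98,"k":37,"o":68,"voy":22},"zhu":{"d":72,"i":7,"n":71,"ry":18}}}
After op 18 (replace /oz/e 24): {"hr":[{"g":55,"hlh":91,"ir":21,"t":92,"zk":71},43,58],"oz":{"e":24,"j":{"lcv":24,"mcn":17,"q":71},"me":[82,50],"vbu":17},"r":{"chs":{"tv":60,"wq":41},"cs":29,"g":[62,72,8,10,11,77],"q":{"c":98,"k":37,"o":68,"voy":22},"zhu":{"d":72,"i":7,"n":71,"ry":18}}}
Value at /r/g/4: 11

Answer: 11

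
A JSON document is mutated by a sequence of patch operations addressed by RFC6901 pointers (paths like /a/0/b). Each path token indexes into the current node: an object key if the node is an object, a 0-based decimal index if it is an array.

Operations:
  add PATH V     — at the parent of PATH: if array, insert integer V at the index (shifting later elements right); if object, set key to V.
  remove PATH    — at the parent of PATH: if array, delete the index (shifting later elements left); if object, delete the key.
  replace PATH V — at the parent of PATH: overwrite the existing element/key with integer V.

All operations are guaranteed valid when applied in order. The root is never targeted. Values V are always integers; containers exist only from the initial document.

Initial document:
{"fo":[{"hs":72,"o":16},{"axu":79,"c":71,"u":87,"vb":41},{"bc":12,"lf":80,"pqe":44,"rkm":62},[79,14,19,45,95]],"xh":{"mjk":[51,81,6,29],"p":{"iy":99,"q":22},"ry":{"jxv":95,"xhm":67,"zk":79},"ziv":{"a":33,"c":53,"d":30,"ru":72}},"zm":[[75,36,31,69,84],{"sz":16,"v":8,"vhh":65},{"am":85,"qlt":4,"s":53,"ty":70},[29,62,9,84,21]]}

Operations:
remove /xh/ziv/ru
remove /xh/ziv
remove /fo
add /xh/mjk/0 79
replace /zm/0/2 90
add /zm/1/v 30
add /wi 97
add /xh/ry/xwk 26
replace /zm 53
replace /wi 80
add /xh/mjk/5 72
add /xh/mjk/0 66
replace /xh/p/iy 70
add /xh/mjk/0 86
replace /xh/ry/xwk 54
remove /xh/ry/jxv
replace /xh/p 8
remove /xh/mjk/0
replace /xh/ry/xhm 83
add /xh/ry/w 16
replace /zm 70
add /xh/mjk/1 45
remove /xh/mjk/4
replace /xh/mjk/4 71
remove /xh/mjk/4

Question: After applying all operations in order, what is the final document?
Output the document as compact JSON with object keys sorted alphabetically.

Answer: {"wi":80,"xh":{"mjk":[66,45,79,51,29,72],"p":8,"ry":{"w":16,"xhm":83,"xwk":54,"zk":79}},"zm":70}

Derivation:
After op 1 (remove /xh/ziv/ru): {"fo":[{"hs":72,"o":16},{"axu":79,"c":71,"u":87,"vb":41},{"bc":12,"lf":80,"pqe":44,"rkm":62},[79,14,19,45,95]],"xh":{"mjk":[51,81,6,29],"p":{"iy":99,"q":22},"ry":{"jxv":95,"xhm":67,"zk":79},"ziv":{"a":33,"c":53,"d":30}},"zm":[[75,36,31,69,84],{"sz":16,"v":8,"vhh":65},{"am":85,"qlt":4,"s":53,"ty":70},[29,62,9,84,21]]}
After op 2 (remove /xh/ziv): {"fo":[{"hs":72,"o":16},{"axu":79,"c":71,"u":87,"vb":41},{"bc":12,"lf":80,"pqe":44,"rkm":62},[79,14,19,45,95]],"xh":{"mjk":[51,81,6,29],"p":{"iy":99,"q":22},"ry":{"jxv":95,"xhm":67,"zk":79}},"zm":[[75,36,31,69,84],{"sz":16,"v":8,"vhh":65},{"am":85,"qlt":4,"s":53,"ty":70},[29,62,9,84,21]]}
After op 3 (remove /fo): {"xh":{"mjk":[51,81,6,29],"p":{"iy":99,"q":22},"ry":{"jxv":95,"xhm":67,"zk":79}},"zm":[[75,36,31,69,84],{"sz":16,"v":8,"vhh":65},{"am":85,"qlt":4,"s":53,"ty":70},[29,62,9,84,21]]}
After op 4 (add /xh/mjk/0 79): {"xh":{"mjk":[79,51,81,6,29],"p":{"iy":99,"q":22},"ry":{"jxv":95,"xhm":67,"zk":79}},"zm":[[75,36,31,69,84],{"sz":16,"v":8,"vhh":65},{"am":85,"qlt":4,"s":53,"ty":70},[29,62,9,84,21]]}
After op 5 (replace /zm/0/2 90): {"xh":{"mjk":[79,51,81,6,29],"p":{"iy":99,"q":22},"ry":{"jxv":95,"xhm":67,"zk":79}},"zm":[[75,36,90,69,84],{"sz":16,"v":8,"vhh":65},{"am":85,"qlt":4,"s":53,"ty":70},[29,62,9,84,21]]}
After op 6 (add /zm/1/v 30): {"xh":{"mjk":[79,51,81,6,29],"p":{"iy":99,"q":22},"ry":{"jxv":95,"xhm":67,"zk":79}},"zm":[[75,36,90,69,84],{"sz":16,"v":30,"vhh":65},{"am":85,"qlt":4,"s":53,"ty":70},[29,62,9,84,21]]}
After op 7 (add /wi 97): {"wi":97,"xh":{"mjk":[79,51,81,6,29],"p":{"iy":99,"q":22},"ry":{"jxv":95,"xhm":67,"zk":79}},"zm":[[75,36,90,69,84],{"sz":16,"v":30,"vhh":65},{"am":85,"qlt":4,"s":53,"ty":70},[29,62,9,84,21]]}
After op 8 (add /xh/ry/xwk 26): {"wi":97,"xh":{"mjk":[79,51,81,6,29],"p":{"iy":99,"q":22},"ry":{"jxv":95,"xhm":67,"xwk":26,"zk":79}},"zm":[[75,36,90,69,84],{"sz":16,"v":30,"vhh":65},{"am":85,"qlt":4,"s":53,"ty":70},[29,62,9,84,21]]}
After op 9 (replace /zm 53): {"wi":97,"xh":{"mjk":[79,51,81,6,29],"p":{"iy":99,"q":22},"ry":{"jxv":95,"xhm":67,"xwk":26,"zk":79}},"zm":53}
After op 10 (replace /wi 80): {"wi":80,"xh":{"mjk":[79,51,81,6,29],"p":{"iy":99,"q":22},"ry":{"jxv":95,"xhm":67,"xwk":26,"zk":79}},"zm":53}
After op 11 (add /xh/mjk/5 72): {"wi":80,"xh":{"mjk":[79,51,81,6,29,72],"p":{"iy":99,"q":22},"ry":{"jxv":95,"xhm":67,"xwk":26,"zk":79}},"zm":53}
After op 12 (add /xh/mjk/0 66): {"wi":80,"xh":{"mjk":[66,79,51,81,6,29,72],"p":{"iy":99,"q":22},"ry":{"jxv":95,"xhm":67,"xwk":26,"zk":79}},"zm":53}
After op 13 (replace /xh/p/iy 70): {"wi":80,"xh":{"mjk":[66,79,51,81,6,29,72],"p":{"iy":70,"q":22},"ry":{"jxv":95,"xhm":67,"xwk":26,"zk":79}},"zm":53}
After op 14 (add /xh/mjk/0 86): {"wi":80,"xh":{"mjk":[86,66,79,51,81,6,29,72],"p":{"iy":70,"q":22},"ry":{"jxv":95,"xhm":67,"xwk":26,"zk":79}},"zm":53}
After op 15 (replace /xh/ry/xwk 54): {"wi":80,"xh":{"mjk":[86,66,79,51,81,6,29,72],"p":{"iy":70,"q":22},"ry":{"jxv":95,"xhm":67,"xwk":54,"zk":79}},"zm":53}
After op 16 (remove /xh/ry/jxv): {"wi":80,"xh":{"mjk":[86,66,79,51,81,6,29,72],"p":{"iy":70,"q":22},"ry":{"xhm":67,"xwk":54,"zk":79}},"zm":53}
After op 17 (replace /xh/p 8): {"wi":80,"xh":{"mjk":[86,66,79,51,81,6,29,72],"p":8,"ry":{"xhm":67,"xwk":54,"zk":79}},"zm":53}
After op 18 (remove /xh/mjk/0): {"wi":80,"xh":{"mjk":[66,79,51,81,6,29,72],"p":8,"ry":{"xhm":67,"xwk":54,"zk":79}},"zm":53}
After op 19 (replace /xh/ry/xhm 83): {"wi":80,"xh":{"mjk":[66,79,51,81,6,29,72],"p":8,"ry":{"xhm":83,"xwk":54,"zk":79}},"zm":53}
After op 20 (add /xh/ry/w 16): {"wi":80,"xh":{"mjk":[66,79,51,81,6,29,72],"p":8,"ry":{"w":16,"xhm":83,"xwk":54,"zk":79}},"zm":53}
After op 21 (replace /zm 70): {"wi":80,"xh":{"mjk":[66,79,51,81,6,29,72],"p":8,"ry":{"w":16,"xhm":83,"xwk":54,"zk":79}},"zm":70}
After op 22 (add /xh/mjk/1 45): {"wi":80,"xh":{"mjk":[66,45,79,51,81,6,29,72],"p":8,"ry":{"w":16,"xhm":83,"xwk":54,"zk":79}},"zm":70}
After op 23 (remove /xh/mjk/4): {"wi":80,"xh":{"mjk":[66,45,79,51,6,29,72],"p":8,"ry":{"w":16,"xhm":83,"xwk":54,"zk":79}},"zm":70}
After op 24 (replace /xh/mjk/4 71): {"wi":80,"xh":{"mjk":[66,45,79,51,71,29,72],"p":8,"ry":{"w":16,"xhm":83,"xwk":54,"zk":79}},"zm":70}
After op 25 (remove /xh/mjk/4): {"wi":80,"xh":{"mjk":[66,45,79,51,29,72],"p":8,"ry":{"w":16,"xhm":83,"xwk":54,"zk":79}},"zm":70}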